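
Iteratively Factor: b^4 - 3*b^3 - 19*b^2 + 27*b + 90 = (b + 3)*(b^3 - 6*b^2 - b + 30) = (b + 2)*(b + 3)*(b^2 - 8*b + 15) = (b - 5)*(b + 2)*(b + 3)*(b - 3)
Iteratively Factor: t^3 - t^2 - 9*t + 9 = (t - 3)*(t^2 + 2*t - 3) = (t - 3)*(t + 3)*(t - 1)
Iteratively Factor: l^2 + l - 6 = (l - 2)*(l + 3)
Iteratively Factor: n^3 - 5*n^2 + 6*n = (n - 2)*(n^2 - 3*n) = n*(n - 2)*(n - 3)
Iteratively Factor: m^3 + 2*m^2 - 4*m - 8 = (m - 2)*(m^2 + 4*m + 4) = (m - 2)*(m + 2)*(m + 2)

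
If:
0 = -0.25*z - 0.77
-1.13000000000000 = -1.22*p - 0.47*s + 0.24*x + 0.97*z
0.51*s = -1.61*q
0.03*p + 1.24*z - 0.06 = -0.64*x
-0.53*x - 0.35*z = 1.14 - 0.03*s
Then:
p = -61.40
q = -50.68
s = 160.00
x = 8.94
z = -3.08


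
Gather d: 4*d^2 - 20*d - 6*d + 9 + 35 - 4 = 4*d^2 - 26*d + 40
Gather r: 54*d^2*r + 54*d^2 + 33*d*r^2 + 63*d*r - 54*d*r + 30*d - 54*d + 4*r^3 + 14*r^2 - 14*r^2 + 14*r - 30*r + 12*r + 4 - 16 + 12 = 54*d^2 + 33*d*r^2 - 24*d + 4*r^3 + r*(54*d^2 + 9*d - 4)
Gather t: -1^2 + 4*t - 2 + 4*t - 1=8*t - 4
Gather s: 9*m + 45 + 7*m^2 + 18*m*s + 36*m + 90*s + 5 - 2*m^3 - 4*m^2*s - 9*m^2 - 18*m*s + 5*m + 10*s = -2*m^3 - 2*m^2 + 50*m + s*(100 - 4*m^2) + 50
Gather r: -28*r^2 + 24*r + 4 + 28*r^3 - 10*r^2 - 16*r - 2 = 28*r^3 - 38*r^2 + 8*r + 2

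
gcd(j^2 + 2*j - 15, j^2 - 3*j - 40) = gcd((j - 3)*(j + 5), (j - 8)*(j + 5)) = j + 5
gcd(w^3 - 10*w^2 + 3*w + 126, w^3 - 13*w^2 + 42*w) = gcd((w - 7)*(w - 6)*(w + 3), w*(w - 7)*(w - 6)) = w^2 - 13*w + 42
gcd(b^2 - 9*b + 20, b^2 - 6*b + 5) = b - 5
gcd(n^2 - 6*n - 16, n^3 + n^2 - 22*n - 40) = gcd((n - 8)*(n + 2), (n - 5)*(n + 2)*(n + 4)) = n + 2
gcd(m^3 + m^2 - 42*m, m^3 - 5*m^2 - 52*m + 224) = m + 7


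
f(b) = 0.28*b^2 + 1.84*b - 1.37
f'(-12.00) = -4.88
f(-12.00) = 16.87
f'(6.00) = 5.20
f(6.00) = 19.75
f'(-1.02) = 1.27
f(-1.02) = -2.96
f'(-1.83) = 0.82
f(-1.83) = -3.80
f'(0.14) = 1.92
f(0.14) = -1.11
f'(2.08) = 3.00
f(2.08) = 3.67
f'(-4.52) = -0.69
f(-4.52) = -3.97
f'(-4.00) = -0.40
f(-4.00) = -4.25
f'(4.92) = 4.60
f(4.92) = 14.46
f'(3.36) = 3.72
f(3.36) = 7.97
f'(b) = 0.56*b + 1.84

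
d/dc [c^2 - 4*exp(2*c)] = 2*c - 8*exp(2*c)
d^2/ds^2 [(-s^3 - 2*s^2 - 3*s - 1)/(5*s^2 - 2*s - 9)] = 2*(-144*s^3 - 399*s^2 - 618*s - 157)/(125*s^6 - 150*s^5 - 615*s^4 + 532*s^3 + 1107*s^2 - 486*s - 729)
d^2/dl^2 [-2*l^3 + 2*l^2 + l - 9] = 4 - 12*l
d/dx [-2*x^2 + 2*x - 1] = 2 - 4*x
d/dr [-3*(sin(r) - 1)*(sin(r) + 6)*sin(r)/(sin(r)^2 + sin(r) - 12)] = 3*(-sin(r)^4 - 2*sin(r)^3 + 25*sin(r)^2 + 120*sin(r) - 72)*cos(r)/((sin(r) - 3)^2*(sin(r) + 4)^2)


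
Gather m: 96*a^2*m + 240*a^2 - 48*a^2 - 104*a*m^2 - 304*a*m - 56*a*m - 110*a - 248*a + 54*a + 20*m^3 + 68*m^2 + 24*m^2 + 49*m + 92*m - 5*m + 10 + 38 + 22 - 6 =192*a^2 - 304*a + 20*m^3 + m^2*(92 - 104*a) + m*(96*a^2 - 360*a + 136) + 64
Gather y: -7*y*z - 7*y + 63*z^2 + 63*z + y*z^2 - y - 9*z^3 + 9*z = y*(z^2 - 7*z - 8) - 9*z^3 + 63*z^2 + 72*z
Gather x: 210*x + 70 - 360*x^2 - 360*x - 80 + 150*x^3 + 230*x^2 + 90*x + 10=150*x^3 - 130*x^2 - 60*x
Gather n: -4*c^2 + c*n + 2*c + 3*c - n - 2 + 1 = -4*c^2 + 5*c + n*(c - 1) - 1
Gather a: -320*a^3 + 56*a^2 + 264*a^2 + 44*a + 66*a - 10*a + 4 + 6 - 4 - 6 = -320*a^3 + 320*a^2 + 100*a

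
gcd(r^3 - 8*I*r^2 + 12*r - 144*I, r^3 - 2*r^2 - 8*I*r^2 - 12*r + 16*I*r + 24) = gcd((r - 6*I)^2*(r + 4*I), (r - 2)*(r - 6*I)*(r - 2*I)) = r - 6*I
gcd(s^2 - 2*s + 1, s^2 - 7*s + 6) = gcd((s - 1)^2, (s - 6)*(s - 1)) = s - 1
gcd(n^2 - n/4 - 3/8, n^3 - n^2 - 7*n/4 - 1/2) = n + 1/2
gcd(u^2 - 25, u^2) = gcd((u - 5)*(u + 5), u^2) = 1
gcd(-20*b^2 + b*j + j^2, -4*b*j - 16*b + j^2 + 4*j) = 4*b - j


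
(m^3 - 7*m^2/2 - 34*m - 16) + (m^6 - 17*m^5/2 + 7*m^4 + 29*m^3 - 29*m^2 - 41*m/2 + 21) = m^6 - 17*m^5/2 + 7*m^4 + 30*m^3 - 65*m^2/2 - 109*m/2 + 5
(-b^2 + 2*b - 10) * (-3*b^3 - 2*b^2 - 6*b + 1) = 3*b^5 - 4*b^4 + 32*b^3 + 7*b^2 + 62*b - 10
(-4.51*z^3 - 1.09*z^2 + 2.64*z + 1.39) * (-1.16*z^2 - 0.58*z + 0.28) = 5.2316*z^5 + 3.8802*z^4 - 3.693*z^3 - 3.4488*z^2 - 0.0669999999999998*z + 0.3892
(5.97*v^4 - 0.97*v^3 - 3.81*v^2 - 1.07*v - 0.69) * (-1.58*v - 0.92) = -9.4326*v^5 - 3.9598*v^4 + 6.9122*v^3 + 5.1958*v^2 + 2.0746*v + 0.6348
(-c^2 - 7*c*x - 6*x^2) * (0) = 0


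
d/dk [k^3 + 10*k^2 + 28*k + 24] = 3*k^2 + 20*k + 28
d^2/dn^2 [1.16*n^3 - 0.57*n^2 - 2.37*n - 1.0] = 6.96*n - 1.14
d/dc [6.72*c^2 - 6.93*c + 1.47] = 13.44*c - 6.93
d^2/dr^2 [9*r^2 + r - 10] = 18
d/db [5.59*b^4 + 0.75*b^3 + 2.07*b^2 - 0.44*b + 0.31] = 22.36*b^3 + 2.25*b^2 + 4.14*b - 0.44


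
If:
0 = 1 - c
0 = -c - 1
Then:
No Solution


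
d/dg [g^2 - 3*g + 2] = 2*g - 3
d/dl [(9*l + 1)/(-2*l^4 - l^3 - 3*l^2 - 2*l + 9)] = (-18*l^4 - 9*l^3 - 27*l^2 - 18*l + (9*l + 1)*(8*l^3 + 3*l^2 + 6*l + 2) + 81)/(2*l^4 + l^3 + 3*l^2 + 2*l - 9)^2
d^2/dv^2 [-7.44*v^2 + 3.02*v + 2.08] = -14.8800000000000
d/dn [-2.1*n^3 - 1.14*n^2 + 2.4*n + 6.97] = -6.3*n^2 - 2.28*n + 2.4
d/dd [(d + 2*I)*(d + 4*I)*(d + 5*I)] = 3*d^2 + 22*I*d - 38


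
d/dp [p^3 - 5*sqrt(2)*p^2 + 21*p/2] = 3*p^2 - 10*sqrt(2)*p + 21/2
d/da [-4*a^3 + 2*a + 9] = 2 - 12*a^2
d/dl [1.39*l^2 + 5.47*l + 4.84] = 2.78*l + 5.47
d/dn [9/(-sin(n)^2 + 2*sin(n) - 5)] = 18*(sin(n) - 1)*cos(n)/(sin(n)^2 - 2*sin(n) + 5)^2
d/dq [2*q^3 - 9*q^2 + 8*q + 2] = 6*q^2 - 18*q + 8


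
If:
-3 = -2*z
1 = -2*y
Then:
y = -1/2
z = 3/2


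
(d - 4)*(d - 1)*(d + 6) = d^3 + d^2 - 26*d + 24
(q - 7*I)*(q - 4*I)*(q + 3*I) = q^3 - 8*I*q^2 + 5*q - 84*I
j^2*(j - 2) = j^3 - 2*j^2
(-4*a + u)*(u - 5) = -4*a*u + 20*a + u^2 - 5*u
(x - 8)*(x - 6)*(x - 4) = x^3 - 18*x^2 + 104*x - 192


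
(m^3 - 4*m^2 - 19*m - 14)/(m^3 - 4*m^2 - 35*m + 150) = (m^3 - 4*m^2 - 19*m - 14)/(m^3 - 4*m^2 - 35*m + 150)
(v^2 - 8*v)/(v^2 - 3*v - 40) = v/(v + 5)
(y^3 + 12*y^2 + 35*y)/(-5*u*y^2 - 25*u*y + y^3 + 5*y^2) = (y + 7)/(-5*u + y)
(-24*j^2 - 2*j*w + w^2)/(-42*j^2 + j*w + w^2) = (4*j + w)/(7*j + w)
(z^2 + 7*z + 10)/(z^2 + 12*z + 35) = (z + 2)/(z + 7)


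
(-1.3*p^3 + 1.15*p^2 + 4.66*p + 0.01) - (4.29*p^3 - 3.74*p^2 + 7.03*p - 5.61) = -5.59*p^3 + 4.89*p^2 - 2.37*p + 5.62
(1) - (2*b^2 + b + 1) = -2*b^2 - b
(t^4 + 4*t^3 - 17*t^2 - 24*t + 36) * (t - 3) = t^5 + t^4 - 29*t^3 + 27*t^2 + 108*t - 108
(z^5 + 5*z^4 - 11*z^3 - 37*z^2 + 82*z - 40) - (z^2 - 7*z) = z^5 + 5*z^4 - 11*z^3 - 38*z^2 + 89*z - 40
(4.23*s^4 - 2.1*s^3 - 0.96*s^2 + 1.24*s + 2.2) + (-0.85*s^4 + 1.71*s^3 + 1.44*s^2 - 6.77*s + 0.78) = 3.38*s^4 - 0.39*s^3 + 0.48*s^2 - 5.53*s + 2.98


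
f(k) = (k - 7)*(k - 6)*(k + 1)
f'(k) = (k - 7)*(k - 6) + (k - 7)*(k + 1) + (k - 6)*(k + 1)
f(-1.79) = -54.09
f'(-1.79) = 81.57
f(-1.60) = -39.22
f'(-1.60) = 75.08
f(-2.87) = -163.71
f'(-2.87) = 122.59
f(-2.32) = -102.36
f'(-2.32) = 100.83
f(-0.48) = 25.20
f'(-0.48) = 41.21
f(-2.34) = -104.38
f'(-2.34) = 101.59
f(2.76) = 51.65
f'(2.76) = -14.39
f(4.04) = 29.24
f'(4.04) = -19.00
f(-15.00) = -6468.00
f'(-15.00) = 1064.00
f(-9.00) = -1920.00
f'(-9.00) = 488.00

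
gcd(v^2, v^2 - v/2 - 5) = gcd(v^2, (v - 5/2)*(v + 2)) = 1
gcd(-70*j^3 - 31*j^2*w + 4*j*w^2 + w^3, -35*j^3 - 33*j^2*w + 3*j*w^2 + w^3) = -35*j^2 + 2*j*w + w^2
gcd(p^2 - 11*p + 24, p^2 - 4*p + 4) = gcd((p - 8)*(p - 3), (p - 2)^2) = 1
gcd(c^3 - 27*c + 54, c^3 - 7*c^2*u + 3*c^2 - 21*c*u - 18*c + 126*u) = c^2 + 3*c - 18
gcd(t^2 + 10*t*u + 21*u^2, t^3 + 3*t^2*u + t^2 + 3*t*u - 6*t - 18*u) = t + 3*u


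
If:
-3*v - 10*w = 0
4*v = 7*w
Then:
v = 0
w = 0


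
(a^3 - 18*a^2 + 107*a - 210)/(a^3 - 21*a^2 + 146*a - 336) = (a - 5)/(a - 8)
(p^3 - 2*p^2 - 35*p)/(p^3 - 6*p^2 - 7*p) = (p + 5)/(p + 1)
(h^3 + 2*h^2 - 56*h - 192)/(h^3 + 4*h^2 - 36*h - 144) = (h - 8)/(h - 6)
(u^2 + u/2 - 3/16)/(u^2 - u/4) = (u + 3/4)/u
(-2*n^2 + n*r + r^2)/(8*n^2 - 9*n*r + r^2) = (2*n + r)/(-8*n + r)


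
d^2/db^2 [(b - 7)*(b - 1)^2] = 6*b - 18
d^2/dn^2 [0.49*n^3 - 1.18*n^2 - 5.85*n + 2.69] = 2.94*n - 2.36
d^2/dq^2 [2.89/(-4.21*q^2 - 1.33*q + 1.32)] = (102.445298*q^2 + 32.363954*q - 2.89*(8.42*q + 1.33)*(16.84*q + 2.66) - 32.120616)/(4.21*q^2 + 1.33*q - 1.32)^3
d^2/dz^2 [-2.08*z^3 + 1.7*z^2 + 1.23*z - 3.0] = 3.4 - 12.48*z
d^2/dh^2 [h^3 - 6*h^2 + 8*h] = 6*h - 12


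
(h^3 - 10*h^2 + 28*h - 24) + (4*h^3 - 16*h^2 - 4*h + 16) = 5*h^3 - 26*h^2 + 24*h - 8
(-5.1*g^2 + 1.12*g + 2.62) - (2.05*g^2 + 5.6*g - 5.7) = -7.15*g^2 - 4.48*g + 8.32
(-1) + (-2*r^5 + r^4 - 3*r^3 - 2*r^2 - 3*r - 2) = -2*r^5 + r^4 - 3*r^3 - 2*r^2 - 3*r - 3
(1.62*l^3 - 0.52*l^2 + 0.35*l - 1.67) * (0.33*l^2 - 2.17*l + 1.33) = 0.5346*l^5 - 3.687*l^4 + 3.3985*l^3 - 2.0022*l^2 + 4.0894*l - 2.2211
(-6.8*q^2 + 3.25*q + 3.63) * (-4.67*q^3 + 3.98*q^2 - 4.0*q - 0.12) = 31.756*q^5 - 42.2415*q^4 + 23.1829*q^3 + 2.2634*q^2 - 14.91*q - 0.4356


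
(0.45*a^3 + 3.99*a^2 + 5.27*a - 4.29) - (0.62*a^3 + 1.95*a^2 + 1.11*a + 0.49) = -0.17*a^3 + 2.04*a^2 + 4.16*a - 4.78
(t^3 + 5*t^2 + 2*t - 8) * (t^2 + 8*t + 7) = t^5 + 13*t^4 + 49*t^3 + 43*t^2 - 50*t - 56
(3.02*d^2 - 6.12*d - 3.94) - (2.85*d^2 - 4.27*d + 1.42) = 0.17*d^2 - 1.85*d - 5.36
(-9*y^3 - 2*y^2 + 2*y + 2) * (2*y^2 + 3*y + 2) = -18*y^5 - 31*y^4 - 20*y^3 + 6*y^2 + 10*y + 4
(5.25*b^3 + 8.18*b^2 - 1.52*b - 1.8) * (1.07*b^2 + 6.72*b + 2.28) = 5.6175*b^5 + 44.0326*b^4 + 65.3132*b^3 + 6.51*b^2 - 15.5616*b - 4.104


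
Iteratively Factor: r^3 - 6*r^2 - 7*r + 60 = (r - 4)*(r^2 - 2*r - 15) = (r - 4)*(r + 3)*(r - 5)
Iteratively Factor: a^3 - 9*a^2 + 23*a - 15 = (a - 3)*(a^2 - 6*a + 5) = (a - 5)*(a - 3)*(a - 1)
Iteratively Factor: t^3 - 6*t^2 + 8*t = (t)*(t^2 - 6*t + 8) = t*(t - 2)*(t - 4)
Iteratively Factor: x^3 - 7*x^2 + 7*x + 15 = (x - 5)*(x^2 - 2*x - 3) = (x - 5)*(x - 3)*(x + 1)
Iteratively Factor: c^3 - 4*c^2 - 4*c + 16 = (c + 2)*(c^2 - 6*c + 8) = (c - 2)*(c + 2)*(c - 4)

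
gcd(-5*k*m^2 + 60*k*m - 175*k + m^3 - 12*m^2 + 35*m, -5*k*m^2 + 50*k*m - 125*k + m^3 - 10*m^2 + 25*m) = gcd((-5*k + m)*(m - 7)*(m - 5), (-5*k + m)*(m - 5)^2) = 5*k*m - 25*k - m^2 + 5*m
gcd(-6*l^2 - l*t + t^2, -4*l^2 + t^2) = 2*l + t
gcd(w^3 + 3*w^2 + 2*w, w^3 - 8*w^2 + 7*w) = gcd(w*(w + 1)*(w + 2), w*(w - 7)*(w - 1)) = w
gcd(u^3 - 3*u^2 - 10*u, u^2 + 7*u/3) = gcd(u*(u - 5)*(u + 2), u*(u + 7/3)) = u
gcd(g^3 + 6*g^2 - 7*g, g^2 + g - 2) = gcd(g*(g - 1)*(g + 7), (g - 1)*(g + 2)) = g - 1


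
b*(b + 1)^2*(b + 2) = b^4 + 4*b^3 + 5*b^2 + 2*b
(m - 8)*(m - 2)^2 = m^3 - 12*m^2 + 36*m - 32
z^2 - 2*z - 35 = (z - 7)*(z + 5)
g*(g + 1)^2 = g^3 + 2*g^2 + g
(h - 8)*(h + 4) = h^2 - 4*h - 32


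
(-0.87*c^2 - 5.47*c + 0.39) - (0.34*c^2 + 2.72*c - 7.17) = -1.21*c^2 - 8.19*c + 7.56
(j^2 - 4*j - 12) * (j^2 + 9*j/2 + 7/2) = j^4 + j^3/2 - 53*j^2/2 - 68*j - 42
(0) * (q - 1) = 0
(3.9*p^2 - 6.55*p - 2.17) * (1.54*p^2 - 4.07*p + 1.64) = 6.006*p^4 - 25.96*p^3 + 29.7127*p^2 - 1.9101*p - 3.5588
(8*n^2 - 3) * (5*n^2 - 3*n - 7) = 40*n^4 - 24*n^3 - 71*n^2 + 9*n + 21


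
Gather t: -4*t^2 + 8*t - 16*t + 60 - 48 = -4*t^2 - 8*t + 12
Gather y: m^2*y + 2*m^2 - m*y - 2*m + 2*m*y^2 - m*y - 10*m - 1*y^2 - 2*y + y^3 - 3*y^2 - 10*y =2*m^2 - 12*m + y^3 + y^2*(2*m - 4) + y*(m^2 - 2*m - 12)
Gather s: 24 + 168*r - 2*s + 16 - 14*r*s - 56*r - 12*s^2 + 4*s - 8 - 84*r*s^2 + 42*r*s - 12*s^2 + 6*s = 112*r + s^2*(-84*r - 24) + s*(28*r + 8) + 32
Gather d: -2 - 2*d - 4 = -2*d - 6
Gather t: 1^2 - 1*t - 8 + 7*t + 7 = 6*t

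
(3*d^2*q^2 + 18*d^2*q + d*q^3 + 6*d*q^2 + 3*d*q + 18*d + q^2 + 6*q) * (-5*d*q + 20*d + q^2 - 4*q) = -15*d^3*q^3 - 30*d^3*q^2 + 360*d^3*q - 2*d^2*q^4 - 4*d^2*q^3 + 33*d^2*q^2 - 30*d^2*q + 360*d^2 + d*q^5 + 2*d*q^4 - 26*d*q^3 - 4*d*q^2 + 48*d*q + q^4 + 2*q^3 - 24*q^2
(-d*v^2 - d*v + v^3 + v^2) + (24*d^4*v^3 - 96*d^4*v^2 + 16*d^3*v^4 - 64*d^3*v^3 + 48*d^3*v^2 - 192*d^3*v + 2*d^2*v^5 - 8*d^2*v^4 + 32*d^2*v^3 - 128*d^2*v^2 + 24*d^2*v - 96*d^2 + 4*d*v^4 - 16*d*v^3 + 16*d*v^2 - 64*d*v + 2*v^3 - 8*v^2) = 24*d^4*v^3 - 96*d^4*v^2 + 16*d^3*v^4 - 64*d^3*v^3 + 48*d^3*v^2 - 192*d^3*v + 2*d^2*v^5 - 8*d^2*v^4 + 32*d^2*v^3 - 128*d^2*v^2 + 24*d^2*v - 96*d^2 + 4*d*v^4 - 16*d*v^3 + 15*d*v^2 - 65*d*v + 3*v^3 - 7*v^2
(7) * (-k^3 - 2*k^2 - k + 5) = -7*k^3 - 14*k^2 - 7*k + 35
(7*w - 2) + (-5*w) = 2*w - 2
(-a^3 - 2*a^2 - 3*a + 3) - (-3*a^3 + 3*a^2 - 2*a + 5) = 2*a^3 - 5*a^2 - a - 2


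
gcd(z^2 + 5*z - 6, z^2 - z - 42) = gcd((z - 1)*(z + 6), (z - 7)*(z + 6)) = z + 6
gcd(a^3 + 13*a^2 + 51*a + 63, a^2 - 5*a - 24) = a + 3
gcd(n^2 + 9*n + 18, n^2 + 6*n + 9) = n + 3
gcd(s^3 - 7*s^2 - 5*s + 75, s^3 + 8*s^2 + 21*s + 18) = s + 3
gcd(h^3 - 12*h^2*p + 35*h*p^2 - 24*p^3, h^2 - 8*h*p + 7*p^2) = -h + p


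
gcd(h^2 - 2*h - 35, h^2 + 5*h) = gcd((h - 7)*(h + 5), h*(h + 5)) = h + 5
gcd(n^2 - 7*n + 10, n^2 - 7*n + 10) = n^2 - 7*n + 10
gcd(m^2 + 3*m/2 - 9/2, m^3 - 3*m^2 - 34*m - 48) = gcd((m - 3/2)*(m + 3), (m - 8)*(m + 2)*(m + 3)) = m + 3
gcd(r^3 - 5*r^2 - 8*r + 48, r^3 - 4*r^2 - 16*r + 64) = r^2 - 8*r + 16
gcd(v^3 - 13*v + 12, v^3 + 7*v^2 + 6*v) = 1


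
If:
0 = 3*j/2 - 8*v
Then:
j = 16*v/3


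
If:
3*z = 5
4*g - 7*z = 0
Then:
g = 35/12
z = 5/3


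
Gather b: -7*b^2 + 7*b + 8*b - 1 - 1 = -7*b^2 + 15*b - 2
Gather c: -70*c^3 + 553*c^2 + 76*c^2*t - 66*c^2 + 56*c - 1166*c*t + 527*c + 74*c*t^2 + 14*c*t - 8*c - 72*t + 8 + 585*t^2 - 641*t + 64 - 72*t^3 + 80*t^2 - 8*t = -70*c^3 + c^2*(76*t + 487) + c*(74*t^2 - 1152*t + 575) - 72*t^3 + 665*t^2 - 721*t + 72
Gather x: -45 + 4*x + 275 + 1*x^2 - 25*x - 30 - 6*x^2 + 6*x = -5*x^2 - 15*x + 200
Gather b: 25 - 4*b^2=25 - 4*b^2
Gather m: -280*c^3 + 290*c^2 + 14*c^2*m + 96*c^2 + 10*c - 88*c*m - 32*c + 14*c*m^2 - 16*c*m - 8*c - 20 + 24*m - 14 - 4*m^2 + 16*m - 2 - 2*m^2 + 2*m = -280*c^3 + 386*c^2 - 30*c + m^2*(14*c - 6) + m*(14*c^2 - 104*c + 42) - 36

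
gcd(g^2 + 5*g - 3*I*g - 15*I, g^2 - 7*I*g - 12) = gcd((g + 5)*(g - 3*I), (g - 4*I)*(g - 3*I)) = g - 3*I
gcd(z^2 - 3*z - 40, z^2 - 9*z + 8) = z - 8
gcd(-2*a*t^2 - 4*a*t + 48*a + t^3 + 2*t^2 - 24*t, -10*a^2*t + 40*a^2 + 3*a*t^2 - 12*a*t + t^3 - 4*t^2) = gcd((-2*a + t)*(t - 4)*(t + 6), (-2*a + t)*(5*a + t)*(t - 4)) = -2*a*t + 8*a + t^2 - 4*t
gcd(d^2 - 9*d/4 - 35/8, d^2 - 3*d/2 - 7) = d - 7/2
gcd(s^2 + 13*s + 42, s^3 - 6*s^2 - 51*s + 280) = s + 7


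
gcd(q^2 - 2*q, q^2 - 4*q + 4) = q - 2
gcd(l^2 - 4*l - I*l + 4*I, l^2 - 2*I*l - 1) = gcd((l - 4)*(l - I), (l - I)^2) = l - I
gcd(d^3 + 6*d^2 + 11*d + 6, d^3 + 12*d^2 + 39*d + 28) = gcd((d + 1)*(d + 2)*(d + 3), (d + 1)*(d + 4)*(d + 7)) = d + 1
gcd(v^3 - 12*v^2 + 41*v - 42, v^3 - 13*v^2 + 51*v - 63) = v^2 - 10*v + 21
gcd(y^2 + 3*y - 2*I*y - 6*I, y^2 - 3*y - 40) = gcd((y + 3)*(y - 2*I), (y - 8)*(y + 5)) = 1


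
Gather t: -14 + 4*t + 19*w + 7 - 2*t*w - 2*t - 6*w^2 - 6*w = t*(2 - 2*w) - 6*w^2 + 13*w - 7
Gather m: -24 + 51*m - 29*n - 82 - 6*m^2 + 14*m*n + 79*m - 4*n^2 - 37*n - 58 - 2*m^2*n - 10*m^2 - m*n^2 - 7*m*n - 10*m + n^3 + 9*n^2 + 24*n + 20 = m^2*(-2*n - 16) + m*(-n^2 + 7*n + 120) + n^3 + 5*n^2 - 42*n - 144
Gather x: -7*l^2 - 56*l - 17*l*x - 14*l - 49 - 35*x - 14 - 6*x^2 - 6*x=-7*l^2 - 70*l - 6*x^2 + x*(-17*l - 41) - 63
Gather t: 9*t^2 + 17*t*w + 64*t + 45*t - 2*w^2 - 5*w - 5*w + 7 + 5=9*t^2 + t*(17*w + 109) - 2*w^2 - 10*w + 12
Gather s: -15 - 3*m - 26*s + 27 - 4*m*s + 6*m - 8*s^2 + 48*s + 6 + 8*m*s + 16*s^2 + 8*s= 3*m + 8*s^2 + s*(4*m + 30) + 18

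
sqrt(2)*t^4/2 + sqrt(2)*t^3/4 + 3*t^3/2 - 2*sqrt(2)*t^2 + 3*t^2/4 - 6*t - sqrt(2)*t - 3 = (t - 2)*(t + 1/2)*(t + 3*sqrt(2)/2)*(sqrt(2)*t/2 + sqrt(2))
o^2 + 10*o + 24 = (o + 4)*(o + 6)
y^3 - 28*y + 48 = (y - 4)*(y - 2)*(y + 6)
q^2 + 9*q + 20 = (q + 4)*(q + 5)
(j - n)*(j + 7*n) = j^2 + 6*j*n - 7*n^2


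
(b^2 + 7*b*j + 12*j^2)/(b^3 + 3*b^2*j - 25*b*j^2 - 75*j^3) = (b + 4*j)/(b^2 - 25*j^2)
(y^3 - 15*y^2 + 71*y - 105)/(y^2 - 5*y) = y - 10 + 21/y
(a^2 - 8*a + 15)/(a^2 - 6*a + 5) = (a - 3)/(a - 1)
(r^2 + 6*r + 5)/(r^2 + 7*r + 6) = (r + 5)/(r + 6)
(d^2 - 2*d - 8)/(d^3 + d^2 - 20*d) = (d + 2)/(d*(d + 5))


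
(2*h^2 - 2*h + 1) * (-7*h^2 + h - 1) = -14*h^4 + 16*h^3 - 11*h^2 + 3*h - 1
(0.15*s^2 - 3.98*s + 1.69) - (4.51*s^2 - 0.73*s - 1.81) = -4.36*s^2 - 3.25*s + 3.5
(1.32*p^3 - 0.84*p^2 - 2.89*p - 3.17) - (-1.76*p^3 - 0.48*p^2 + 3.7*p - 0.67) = 3.08*p^3 - 0.36*p^2 - 6.59*p - 2.5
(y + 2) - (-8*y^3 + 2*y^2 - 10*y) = 8*y^3 - 2*y^2 + 11*y + 2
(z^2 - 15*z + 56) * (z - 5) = z^3 - 20*z^2 + 131*z - 280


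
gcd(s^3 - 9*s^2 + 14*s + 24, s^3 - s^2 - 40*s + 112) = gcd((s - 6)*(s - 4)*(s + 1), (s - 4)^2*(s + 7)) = s - 4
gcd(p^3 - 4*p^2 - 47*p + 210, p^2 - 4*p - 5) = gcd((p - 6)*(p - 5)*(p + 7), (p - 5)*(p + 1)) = p - 5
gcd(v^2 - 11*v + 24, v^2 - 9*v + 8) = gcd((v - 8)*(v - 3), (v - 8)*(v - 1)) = v - 8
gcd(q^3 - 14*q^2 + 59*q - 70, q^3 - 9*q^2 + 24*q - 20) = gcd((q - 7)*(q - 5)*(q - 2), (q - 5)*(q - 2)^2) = q^2 - 7*q + 10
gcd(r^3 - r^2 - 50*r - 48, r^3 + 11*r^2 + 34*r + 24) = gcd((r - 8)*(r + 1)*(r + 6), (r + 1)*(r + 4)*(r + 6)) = r^2 + 7*r + 6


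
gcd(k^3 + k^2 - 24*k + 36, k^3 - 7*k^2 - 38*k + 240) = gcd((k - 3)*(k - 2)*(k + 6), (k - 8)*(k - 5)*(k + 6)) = k + 6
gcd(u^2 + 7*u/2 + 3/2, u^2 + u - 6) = u + 3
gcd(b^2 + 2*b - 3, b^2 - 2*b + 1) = b - 1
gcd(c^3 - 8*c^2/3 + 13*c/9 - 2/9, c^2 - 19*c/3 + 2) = c - 1/3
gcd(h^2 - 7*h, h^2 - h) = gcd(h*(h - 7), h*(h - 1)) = h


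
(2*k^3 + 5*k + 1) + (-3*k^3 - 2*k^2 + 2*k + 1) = -k^3 - 2*k^2 + 7*k + 2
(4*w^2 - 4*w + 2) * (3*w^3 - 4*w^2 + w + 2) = 12*w^5 - 28*w^4 + 26*w^3 - 4*w^2 - 6*w + 4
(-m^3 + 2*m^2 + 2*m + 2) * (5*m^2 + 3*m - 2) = -5*m^5 + 7*m^4 + 18*m^3 + 12*m^2 + 2*m - 4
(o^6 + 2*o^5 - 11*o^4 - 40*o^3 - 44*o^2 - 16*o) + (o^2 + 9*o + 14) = o^6 + 2*o^5 - 11*o^4 - 40*o^3 - 43*o^2 - 7*o + 14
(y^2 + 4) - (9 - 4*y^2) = 5*y^2 - 5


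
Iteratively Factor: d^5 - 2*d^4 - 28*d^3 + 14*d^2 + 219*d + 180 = (d + 1)*(d^4 - 3*d^3 - 25*d^2 + 39*d + 180) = (d + 1)*(d + 3)*(d^3 - 6*d^2 - 7*d + 60) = (d - 4)*(d + 1)*(d + 3)*(d^2 - 2*d - 15) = (d - 4)*(d + 1)*(d + 3)^2*(d - 5)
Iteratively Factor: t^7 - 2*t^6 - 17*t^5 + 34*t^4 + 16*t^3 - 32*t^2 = (t)*(t^6 - 2*t^5 - 17*t^4 + 34*t^3 + 16*t^2 - 32*t) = t*(t + 4)*(t^5 - 6*t^4 + 7*t^3 + 6*t^2 - 8*t) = t*(t - 1)*(t + 4)*(t^4 - 5*t^3 + 2*t^2 + 8*t) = t*(t - 4)*(t - 1)*(t + 4)*(t^3 - t^2 - 2*t) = t*(t - 4)*(t - 1)*(t + 1)*(t + 4)*(t^2 - 2*t) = t^2*(t - 4)*(t - 1)*(t + 1)*(t + 4)*(t - 2)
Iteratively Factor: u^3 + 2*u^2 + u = (u)*(u^2 + 2*u + 1) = u*(u + 1)*(u + 1)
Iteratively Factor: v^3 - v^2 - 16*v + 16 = (v - 4)*(v^2 + 3*v - 4) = (v - 4)*(v + 4)*(v - 1)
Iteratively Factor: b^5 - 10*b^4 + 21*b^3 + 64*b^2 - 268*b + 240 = (b + 3)*(b^4 - 13*b^3 + 60*b^2 - 116*b + 80) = (b - 5)*(b + 3)*(b^3 - 8*b^2 + 20*b - 16) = (b - 5)*(b - 2)*(b + 3)*(b^2 - 6*b + 8) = (b - 5)*(b - 2)^2*(b + 3)*(b - 4)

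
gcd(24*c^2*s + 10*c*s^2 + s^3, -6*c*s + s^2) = s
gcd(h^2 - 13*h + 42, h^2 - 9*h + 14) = h - 7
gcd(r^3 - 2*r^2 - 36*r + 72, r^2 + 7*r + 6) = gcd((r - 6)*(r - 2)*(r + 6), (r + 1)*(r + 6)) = r + 6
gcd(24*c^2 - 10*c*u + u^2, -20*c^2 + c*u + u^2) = -4*c + u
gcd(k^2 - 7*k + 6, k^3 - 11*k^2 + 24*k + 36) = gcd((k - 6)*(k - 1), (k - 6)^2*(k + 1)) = k - 6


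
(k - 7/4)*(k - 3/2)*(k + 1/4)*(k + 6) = k^4 + 3*k^3 - 259*k^2/16 + 369*k/32 + 63/16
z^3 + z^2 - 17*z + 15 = (z - 3)*(z - 1)*(z + 5)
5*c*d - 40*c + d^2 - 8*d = (5*c + d)*(d - 8)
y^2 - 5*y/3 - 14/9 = (y - 7/3)*(y + 2/3)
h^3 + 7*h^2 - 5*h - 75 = (h - 3)*(h + 5)^2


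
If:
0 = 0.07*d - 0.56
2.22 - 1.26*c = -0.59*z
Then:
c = 0.468253968253968*z + 1.76190476190476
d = 8.00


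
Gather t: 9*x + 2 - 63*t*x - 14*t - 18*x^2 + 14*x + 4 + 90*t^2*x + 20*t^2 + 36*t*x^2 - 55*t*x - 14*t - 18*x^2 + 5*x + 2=t^2*(90*x + 20) + t*(36*x^2 - 118*x - 28) - 36*x^2 + 28*x + 8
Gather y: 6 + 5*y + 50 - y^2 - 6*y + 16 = -y^2 - y + 72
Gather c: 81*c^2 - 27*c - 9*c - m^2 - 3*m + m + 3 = 81*c^2 - 36*c - m^2 - 2*m + 3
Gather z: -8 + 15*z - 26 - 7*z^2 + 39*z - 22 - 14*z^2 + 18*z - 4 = -21*z^2 + 72*z - 60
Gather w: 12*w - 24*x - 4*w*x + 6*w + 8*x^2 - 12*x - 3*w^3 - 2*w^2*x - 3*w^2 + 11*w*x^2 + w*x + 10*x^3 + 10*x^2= -3*w^3 + w^2*(-2*x - 3) + w*(11*x^2 - 3*x + 18) + 10*x^3 + 18*x^2 - 36*x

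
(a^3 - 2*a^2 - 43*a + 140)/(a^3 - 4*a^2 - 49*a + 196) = (a - 5)/(a - 7)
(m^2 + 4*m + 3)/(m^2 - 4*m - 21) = (m + 1)/(m - 7)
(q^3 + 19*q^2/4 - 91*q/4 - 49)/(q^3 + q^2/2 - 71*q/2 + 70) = (4*q + 7)/(2*(2*q - 5))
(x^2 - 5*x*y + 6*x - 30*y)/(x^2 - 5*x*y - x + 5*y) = (x + 6)/(x - 1)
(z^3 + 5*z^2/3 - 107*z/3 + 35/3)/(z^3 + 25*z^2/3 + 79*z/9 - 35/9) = 3*(z - 5)/(3*z + 5)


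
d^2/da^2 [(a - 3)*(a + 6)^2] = 6*a + 18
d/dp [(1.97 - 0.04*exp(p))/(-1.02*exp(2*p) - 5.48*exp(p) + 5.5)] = (-0.0408*exp(2*p) + 4.0188*exp(p) + 10.5756)*exp(p)/(1.0404*exp(4*p) + 11.1792*exp(3*p) + 18.8104*exp(2*p) - 60.28*exp(p) + 30.25)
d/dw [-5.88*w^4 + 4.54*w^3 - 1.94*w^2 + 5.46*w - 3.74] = -23.52*w^3 + 13.62*w^2 - 3.88*w + 5.46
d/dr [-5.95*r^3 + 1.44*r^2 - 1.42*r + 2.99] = -17.85*r^2 + 2.88*r - 1.42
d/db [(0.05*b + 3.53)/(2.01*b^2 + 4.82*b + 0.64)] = (0.1005*b^2 + 0.241*b - (0.05*b + 3.53)*(4.02*b + 4.82) + 0.032)/(2.01*b^2 + 4.82*b + 0.64)^2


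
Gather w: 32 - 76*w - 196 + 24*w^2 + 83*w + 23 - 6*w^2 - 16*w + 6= 18*w^2 - 9*w - 135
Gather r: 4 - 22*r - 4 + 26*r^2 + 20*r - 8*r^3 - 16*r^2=-8*r^3 + 10*r^2 - 2*r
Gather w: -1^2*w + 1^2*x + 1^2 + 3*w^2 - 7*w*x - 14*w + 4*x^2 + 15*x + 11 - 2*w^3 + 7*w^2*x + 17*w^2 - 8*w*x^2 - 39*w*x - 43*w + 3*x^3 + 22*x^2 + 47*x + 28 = -2*w^3 + w^2*(7*x + 20) + w*(-8*x^2 - 46*x - 58) + 3*x^3 + 26*x^2 + 63*x + 40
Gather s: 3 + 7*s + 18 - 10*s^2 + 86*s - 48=-10*s^2 + 93*s - 27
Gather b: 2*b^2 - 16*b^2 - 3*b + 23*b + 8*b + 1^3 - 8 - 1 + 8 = -14*b^2 + 28*b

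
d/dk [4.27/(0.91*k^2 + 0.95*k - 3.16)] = (-7.7714*k - 4.0565)/(0.91*k^2 + 0.95*k - 3.16)^2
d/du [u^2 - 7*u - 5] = 2*u - 7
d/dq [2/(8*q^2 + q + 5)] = 2*(-16*q - 1)/(8*q^2 + q + 5)^2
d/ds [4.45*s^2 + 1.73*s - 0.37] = 8.9*s + 1.73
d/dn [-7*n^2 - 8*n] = -14*n - 8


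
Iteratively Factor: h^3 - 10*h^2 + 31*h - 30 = (h - 5)*(h^2 - 5*h + 6) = (h - 5)*(h - 2)*(h - 3)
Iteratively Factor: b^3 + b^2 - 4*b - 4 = (b - 2)*(b^2 + 3*b + 2) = (b - 2)*(b + 2)*(b + 1)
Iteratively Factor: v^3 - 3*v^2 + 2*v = (v)*(v^2 - 3*v + 2) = v*(v - 1)*(v - 2)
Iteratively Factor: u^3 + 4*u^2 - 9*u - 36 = (u + 3)*(u^2 + u - 12) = (u + 3)*(u + 4)*(u - 3)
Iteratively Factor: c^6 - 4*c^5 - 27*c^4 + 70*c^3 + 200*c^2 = (c)*(c^5 - 4*c^4 - 27*c^3 + 70*c^2 + 200*c) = c*(c + 2)*(c^4 - 6*c^3 - 15*c^2 + 100*c) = c*(c - 5)*(c + 2)*(c^3 - c^2 - 20*c) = c^2*(c - 5)*(c + 2)*(c^2 - c - 20) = c^2*(c - 5)^2*(c + 2)*(c + 4)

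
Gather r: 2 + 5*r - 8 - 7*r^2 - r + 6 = -7*r^2 + 4*r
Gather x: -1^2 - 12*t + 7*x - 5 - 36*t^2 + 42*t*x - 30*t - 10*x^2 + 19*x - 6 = -36*t^2 - 42*t - 10*x^2 + x*(42*t + 26) - 12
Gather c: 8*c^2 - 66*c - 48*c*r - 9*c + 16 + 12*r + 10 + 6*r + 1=8*c^2 + c*(-48*r - 75) + 18*r + 27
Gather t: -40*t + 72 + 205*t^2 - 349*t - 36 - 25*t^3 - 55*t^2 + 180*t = -25*t^3 + 150*t^2 - 209*t + 36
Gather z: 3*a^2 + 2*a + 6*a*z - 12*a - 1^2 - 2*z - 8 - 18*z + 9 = 3*a^2 - 10*a + z*(6*a - 20)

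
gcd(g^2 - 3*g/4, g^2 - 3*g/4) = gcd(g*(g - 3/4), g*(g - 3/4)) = g^2 - 3*g/4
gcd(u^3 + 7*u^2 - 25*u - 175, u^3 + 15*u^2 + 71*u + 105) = u^2 + 12*u + 35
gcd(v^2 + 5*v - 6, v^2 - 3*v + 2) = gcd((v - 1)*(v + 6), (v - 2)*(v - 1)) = v - 1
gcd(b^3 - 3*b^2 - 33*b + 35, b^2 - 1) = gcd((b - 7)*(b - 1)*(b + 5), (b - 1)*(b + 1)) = b - 1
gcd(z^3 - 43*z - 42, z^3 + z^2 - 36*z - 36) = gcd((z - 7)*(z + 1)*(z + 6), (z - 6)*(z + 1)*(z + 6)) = z^2 + 7*z + 6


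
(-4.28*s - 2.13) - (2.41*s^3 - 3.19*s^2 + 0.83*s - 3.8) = -2.41*s^3 + 3.19*s^2 - 5.11*s + 1.67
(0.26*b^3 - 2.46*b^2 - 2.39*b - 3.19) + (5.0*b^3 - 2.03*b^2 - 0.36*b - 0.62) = 5.26*b^3 - 4.49*b^2 - 2.75*b - 3.81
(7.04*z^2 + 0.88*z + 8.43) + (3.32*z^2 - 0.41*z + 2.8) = 10.36*z^2 + 0.47*z + 11.23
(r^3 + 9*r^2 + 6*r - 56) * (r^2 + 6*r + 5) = r^5 + 15*r^4 + 65*r^3 + 25*r^2 - 306*r - 280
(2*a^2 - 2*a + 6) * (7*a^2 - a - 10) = 14*a^4 - 16*a^3 + 24*a^2 + 14*a - 60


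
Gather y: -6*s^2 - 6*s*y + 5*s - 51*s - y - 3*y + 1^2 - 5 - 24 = -6*s^2 - 46*s + y*(-6*s - 4) - 28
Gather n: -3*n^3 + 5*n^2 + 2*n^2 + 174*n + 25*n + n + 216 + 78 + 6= -3*n^3 + 7*n^2 + 200*n + 300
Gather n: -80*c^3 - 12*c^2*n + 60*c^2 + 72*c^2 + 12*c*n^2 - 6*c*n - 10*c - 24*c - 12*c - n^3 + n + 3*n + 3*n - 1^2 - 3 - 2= -80*c^3 + 132*c^2 + 12*c*n^2 - 46*c - n^3 + n*(-12*c^2 - 6*c + 7) - 6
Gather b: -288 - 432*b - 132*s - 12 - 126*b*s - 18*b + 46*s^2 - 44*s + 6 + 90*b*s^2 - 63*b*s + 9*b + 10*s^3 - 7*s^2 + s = b*(90*s^2 - 189*s - 441) + 10*s^3 + 39*s^2 - 175*s - 294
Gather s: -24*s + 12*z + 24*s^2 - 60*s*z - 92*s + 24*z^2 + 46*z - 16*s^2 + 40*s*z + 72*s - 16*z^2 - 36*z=8*s^2 + s*(-20*z - 44) + 8*z^2 + 22*z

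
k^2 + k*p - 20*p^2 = (k - 4*p)*(k + 5*p)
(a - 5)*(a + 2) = a^2 - 3*a - 10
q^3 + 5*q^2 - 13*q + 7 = (q - 1)^2*(q + 7)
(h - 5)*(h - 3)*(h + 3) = h^3 - 5*h^2 - 9*h + 45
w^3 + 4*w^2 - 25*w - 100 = (w - 5)*(w + 4)*(w + 5)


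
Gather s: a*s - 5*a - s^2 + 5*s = -5*a - s^2 + s*(a + 5)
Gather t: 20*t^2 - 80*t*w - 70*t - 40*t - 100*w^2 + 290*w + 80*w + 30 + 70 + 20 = 20*t^2 + t*(-80*w - 110) - 100*w^2 + 370*w + 120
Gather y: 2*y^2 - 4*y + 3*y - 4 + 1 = 2*y^2 - y - 3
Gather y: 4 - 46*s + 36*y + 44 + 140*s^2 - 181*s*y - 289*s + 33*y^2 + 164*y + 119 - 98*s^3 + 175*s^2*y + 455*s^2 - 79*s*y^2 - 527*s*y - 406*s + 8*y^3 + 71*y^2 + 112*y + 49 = -98*s^3 + 595*s^2 - 741*s + 8*y^3 + y^2*(104 - 79*s) + y*(175*s^2 - 708*s + 312) + 216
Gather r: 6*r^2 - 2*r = 6*r^2 - 2*r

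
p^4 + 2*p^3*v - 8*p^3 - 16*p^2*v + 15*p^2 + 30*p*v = p*(p - 5)*(p - 3)*(p + 2*v)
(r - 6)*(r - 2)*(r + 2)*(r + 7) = r^4 + r^3 - 46*r^2 - 4*r + 168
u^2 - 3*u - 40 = (u - 8)*(u + 5)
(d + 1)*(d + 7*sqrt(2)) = d^2 + d + 7*sqrt(2)*d + 7*sqrt(2)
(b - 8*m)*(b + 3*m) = b^2 - 5*b*m - 24*m^2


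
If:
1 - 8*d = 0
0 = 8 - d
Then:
No Solution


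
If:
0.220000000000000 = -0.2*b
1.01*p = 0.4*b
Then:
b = -1.10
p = -0.44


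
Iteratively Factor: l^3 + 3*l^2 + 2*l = (l)*(l^2 + 3*l + 2) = l*(l + 1)*(l + 2)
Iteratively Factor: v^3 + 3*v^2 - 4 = (v + 2)*(v^2 + v - 2) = (v - 1)*(v + 2)*(v + 2)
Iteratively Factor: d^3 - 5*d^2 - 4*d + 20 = (d - 2)*(d^2 - 3*d - 10) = (d - 5)*(d - 2)*(d + 2)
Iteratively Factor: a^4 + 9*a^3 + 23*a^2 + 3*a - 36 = (a + 4)*(a^3 + 5*a^2 + 3*a - 9) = (a + 3)*(a + 4)*(a^2 + 2*a - 3) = (a + 3)^2*(a + 4)*(a - 1)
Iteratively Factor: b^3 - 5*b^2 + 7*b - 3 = (b - 1)*(b^2 - 4*b + 3) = (b - 3)*(b - 1)*(b - 1)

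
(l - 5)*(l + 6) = l^2 + l - 30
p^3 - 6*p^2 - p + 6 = (p - 6)*(p - 1)*(p + 1)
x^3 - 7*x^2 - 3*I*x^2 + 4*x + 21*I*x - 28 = (x - 7)*(x - 4*I)*(x + I)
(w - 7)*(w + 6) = w^2 - w - 42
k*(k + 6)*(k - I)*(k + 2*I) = k^4 + 6*k^3 + I*k^3 + 2*k^2 + 6*I*k^2 + 12*k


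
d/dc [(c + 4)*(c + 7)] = 2*c + 11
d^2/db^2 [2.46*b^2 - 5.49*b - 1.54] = 4.92000000000000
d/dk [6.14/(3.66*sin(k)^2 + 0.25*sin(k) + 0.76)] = -(44.9448*sin(k) + 1.535)*cos(k)/(3.66*sin(k)^2 + 0.25*sin(k) + 0.76)^2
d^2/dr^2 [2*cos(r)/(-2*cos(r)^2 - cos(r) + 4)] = 4*(-(1 - cos(r)^2)^2 + 2*cos(r)^5 + 20*cos(r)^3 - 16*cos(r) - 3)/(2*cos(r)^2 + cos(r) - 4)^3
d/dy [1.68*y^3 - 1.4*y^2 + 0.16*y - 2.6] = 5.04*y^2 - 2.8*y + 0.16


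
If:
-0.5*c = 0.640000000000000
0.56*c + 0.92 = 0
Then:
No Solution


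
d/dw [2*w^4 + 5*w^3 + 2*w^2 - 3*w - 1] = 8*w^3 + 15*w^2 + 4*w - 3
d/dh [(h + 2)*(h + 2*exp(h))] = 2*h*exp(h) + 2*h + 6*exp(h) + 2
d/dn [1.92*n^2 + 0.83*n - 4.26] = 3.84*n + 0.83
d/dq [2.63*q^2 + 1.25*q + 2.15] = 5.26*q + 1.25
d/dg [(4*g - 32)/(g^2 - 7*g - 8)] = -4/(g^2 + 2*g + 1)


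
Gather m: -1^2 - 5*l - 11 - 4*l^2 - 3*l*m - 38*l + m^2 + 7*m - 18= -4*l^2 - 43*l + m^2 + m*(7 - 3*l) - 30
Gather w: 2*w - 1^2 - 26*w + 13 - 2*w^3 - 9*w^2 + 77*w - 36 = -2*w^3 - 9*w^2 + 53*w - 24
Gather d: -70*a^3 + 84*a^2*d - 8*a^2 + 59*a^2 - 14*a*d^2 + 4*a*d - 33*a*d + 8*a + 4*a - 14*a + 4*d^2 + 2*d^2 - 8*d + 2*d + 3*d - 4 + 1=-70*a^3 + 51*a^2 - 2*a + d^2*(6 - 14*a) + d*(84*a^2 - 29*a - 3) - 3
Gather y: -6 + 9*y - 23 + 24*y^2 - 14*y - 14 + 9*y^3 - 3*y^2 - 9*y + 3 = 9*y^3 + 21*y^2 - 14*y - 40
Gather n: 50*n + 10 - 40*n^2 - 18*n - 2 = -40*n^2 + 32*n + 8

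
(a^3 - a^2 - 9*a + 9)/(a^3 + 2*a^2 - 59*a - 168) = (a^2 - 4*a + 3)/(a^2 - a - 56)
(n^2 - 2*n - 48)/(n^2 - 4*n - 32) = (n + 6)/(n + 4)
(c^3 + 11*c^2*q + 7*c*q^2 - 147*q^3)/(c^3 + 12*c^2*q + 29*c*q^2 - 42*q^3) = (-c^2 - 4*c*q + 21*q^2)/(-c^2 - 5*c*q + 6*q^2)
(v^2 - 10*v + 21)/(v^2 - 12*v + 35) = (v - 3)/(v - 5)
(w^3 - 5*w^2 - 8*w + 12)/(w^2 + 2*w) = w - 7 + 6/w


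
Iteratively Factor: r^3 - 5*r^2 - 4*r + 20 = (r - 2)*(r^2 - 3*r - 10) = (r - 5)*(r - 2)*(r + 2)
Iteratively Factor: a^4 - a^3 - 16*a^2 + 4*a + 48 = (a - 2)*(a^3 + a^2 - 14*a - 24) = (a - 2)*(a + 2)*(a^2 - a - 12) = (a - 4)*(a - 2)*(a + 2)*(a + 3)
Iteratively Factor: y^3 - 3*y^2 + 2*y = (y - 1)*(y^2 - 2*y) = (y - 2)*(y - 1)*(y)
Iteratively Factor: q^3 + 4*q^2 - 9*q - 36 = (q + 3)*(q^2 + q - 12) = (q + 3)*(q + 4)*(q - 3)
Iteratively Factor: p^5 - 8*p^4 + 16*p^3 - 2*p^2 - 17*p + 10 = (p + 1)*(p^4 - 9*p^3 + 25*p^2 - 27*p + 10) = (p - 1)*(p + 1)*(p^3 - 8*p^2 + 17*p - 10) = (p - 5)*(p - 1)*(p + 1)*(p^2 - 3*p + 2) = (p - 5)*(p - 2)*(p - 1)*(p + 1)*(p - 1)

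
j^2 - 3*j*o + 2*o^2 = (j - 2*o)*(j - o)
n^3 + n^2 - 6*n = n*(n - 2)*(n + 3)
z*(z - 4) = z^2 - 4*z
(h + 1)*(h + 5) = h^2 + 6*h + 5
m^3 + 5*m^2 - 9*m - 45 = (m - 3)*(m + 3)*(m + 5)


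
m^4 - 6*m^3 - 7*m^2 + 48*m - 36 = (m - 6)*(m - 2)*(m - 1)*(m + 3)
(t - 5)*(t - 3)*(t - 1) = t^3 - 9*t^2 + 23*t - 15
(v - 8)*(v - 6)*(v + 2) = v^3 - 12*v^2 + 20*v + 96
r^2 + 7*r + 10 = (r + 2)*(r + 5)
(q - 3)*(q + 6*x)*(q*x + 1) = q^3*x + 6*q^2*x^2 - 3*q^2*x + q^2 - 18*q*x^2 + 6*q*x - 3*q - 18*x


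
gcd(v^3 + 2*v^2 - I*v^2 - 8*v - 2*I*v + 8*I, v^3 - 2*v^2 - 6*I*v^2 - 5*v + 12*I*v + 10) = v^2 + v*(-2 - I) + 2*I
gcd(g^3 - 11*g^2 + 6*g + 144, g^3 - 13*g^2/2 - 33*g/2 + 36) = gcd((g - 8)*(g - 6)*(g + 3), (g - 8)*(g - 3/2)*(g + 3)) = g^2 - 5*g - 24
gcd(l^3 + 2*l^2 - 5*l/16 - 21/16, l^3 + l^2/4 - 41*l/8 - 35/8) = l^2 + 11*l/4 + 7/4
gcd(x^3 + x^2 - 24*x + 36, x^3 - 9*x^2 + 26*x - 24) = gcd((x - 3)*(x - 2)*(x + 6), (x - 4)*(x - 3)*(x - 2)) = x^2 - 5*x + 6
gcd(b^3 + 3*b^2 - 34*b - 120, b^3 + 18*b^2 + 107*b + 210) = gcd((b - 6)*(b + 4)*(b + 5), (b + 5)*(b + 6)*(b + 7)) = b + 5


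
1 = 1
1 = 1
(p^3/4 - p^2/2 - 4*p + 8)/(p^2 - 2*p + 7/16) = 4*(p^3 - 2*p^2 - 16*p + 32)/(16*p^2 - 32*p + 7)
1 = 1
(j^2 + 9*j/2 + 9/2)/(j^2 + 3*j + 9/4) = 2*(j + 3)/(2*j + 3)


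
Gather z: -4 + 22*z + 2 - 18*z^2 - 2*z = -18*z^2 + 20*z - 2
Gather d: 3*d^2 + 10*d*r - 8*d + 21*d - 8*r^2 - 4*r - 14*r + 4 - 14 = 3*d^2 + d*(10*r + 13) - 8*r^2 - 18*r - 10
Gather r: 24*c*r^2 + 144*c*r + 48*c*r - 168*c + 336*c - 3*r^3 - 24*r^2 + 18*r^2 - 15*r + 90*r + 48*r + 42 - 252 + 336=168*c - 3*r^3 + r^2*(24*c - 6) + r*(192*c + 123) + 126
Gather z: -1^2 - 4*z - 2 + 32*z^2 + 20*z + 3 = 32*z^2 + 16*z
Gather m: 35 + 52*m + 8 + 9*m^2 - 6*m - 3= 9*m^2 + 46*m + 40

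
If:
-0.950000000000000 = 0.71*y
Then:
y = -1.34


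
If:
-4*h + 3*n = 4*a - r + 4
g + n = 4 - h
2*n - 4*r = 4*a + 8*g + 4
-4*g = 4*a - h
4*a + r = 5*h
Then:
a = 185/183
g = -136/183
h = 196/183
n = 224/61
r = 80/61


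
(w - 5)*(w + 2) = w^2 - 3*w - 10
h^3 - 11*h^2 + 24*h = h*(h - 8)*(h - 3)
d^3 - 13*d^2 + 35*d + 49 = (d - 7)^2*(d + 1)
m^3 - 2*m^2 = m^2*(m - 2)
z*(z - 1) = z^2 - z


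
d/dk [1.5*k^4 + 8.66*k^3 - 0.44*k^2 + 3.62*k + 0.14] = 6.0*k^3 + 25.98*k^2 - 0.88*k + 3.62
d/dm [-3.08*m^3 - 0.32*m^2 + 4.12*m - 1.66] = -9.24*m^2 - 0.64*m + 4.12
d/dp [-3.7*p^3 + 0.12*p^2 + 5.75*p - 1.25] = -11.1*p^2 + 0.24*p + 5.75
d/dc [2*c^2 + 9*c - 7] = 4*c + 9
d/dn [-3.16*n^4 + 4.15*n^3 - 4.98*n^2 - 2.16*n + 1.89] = -12.64*n^3 + 12.45*n^2 - 9.96*n - 2.16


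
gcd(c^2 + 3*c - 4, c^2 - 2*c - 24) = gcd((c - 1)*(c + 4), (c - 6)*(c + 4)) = c + 4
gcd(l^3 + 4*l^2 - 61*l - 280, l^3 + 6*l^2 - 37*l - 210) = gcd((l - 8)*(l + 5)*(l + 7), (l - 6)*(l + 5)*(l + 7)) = l^2 + 12*l + 35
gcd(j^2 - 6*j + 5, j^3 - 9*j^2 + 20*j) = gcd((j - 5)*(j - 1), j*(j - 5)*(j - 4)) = j - 5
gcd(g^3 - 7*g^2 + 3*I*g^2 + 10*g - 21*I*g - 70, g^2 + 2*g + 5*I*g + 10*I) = g + 5*I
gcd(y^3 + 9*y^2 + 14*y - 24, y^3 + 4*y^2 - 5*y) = y - 1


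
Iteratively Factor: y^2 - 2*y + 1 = (y - 1)*(y - 1)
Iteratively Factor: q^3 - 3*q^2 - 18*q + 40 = (q + 4)*(q^2 - 7*q + 10) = (q - 5)*(q + 4)*(q - 2)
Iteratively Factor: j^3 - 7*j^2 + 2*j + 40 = (j + 2)*(j^2 - 9*j + 20) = (j - 5)*(j + 2)*(j - 4)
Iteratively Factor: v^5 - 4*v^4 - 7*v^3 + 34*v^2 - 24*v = (v - 2)*(v^4 - 2*v^3 - 11*v^2 + 12*v) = (v - 2)*(v + 3)*(v^3 - 5*v^2 + 4*v) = v*(v - 2)*(v + 3)*(v^2 - 5*v + 4) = v*(v - 2)*(v - 1)*(v + 3)*(v - 4)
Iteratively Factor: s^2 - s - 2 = (s + 1)*(s - 2)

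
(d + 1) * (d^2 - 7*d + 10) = d^3 - 6*d^2 + 3*d + 10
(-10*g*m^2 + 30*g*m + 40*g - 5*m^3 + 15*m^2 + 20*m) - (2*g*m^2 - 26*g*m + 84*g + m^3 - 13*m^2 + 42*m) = -12*g*m^2 + 56*g*m - 44*g - 6*m^3 + 28*m^2 - 22*m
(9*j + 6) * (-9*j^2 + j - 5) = -81*j^3 - 45*j^2 - 39*j - 30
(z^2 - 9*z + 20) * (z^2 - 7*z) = z^4 - 16*z^3 + 83*z^2 - 140*z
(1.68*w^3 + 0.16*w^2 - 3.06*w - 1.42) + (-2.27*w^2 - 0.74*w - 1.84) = 1.68*w^3 - 2.11*w^2 - 3.8*w - 3.26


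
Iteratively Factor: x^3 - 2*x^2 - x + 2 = (x + 1)*(x^2 - 3*x + 2) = (x - 1)*(x + 1)*(x - 2)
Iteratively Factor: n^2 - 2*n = (n)*(n - 2)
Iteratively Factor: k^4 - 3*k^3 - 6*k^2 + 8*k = (k - 1)*(k^3 - 2*k^2 - 8*k) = (k - 4)*(k - 1)*(k^2 + 2*k) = (k - 4)*(k - 1)*(k + 2)*(k)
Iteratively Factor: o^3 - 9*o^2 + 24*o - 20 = (o - 5)*(o^2 - 4*o + 4) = (o - 5)*(o - 2)*(o - 2)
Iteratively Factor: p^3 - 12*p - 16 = (p + 2)*(p^2 - 2*p - 8) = (p - 4)*(p + 2)*(p + 2)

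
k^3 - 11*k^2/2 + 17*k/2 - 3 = (k - 3)*(k - 2)*(k - 1/2)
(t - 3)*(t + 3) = t^2 - 9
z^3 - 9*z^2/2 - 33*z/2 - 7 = (z - 7)*(z + 1/2)*(z + 2)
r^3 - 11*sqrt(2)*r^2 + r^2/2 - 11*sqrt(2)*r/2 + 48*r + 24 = (r + 1/2)*(r - 8*sqrt(2))*(r - 3*sqrt(2))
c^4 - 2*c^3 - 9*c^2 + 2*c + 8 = (c - 4)*(c - 1)*(c + 1)*(c + 2)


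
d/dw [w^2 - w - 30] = 2*w - 1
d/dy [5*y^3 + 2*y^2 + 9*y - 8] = 15*y^2 + 4*y + 9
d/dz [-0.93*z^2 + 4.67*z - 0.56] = 4.67 - 1.86*z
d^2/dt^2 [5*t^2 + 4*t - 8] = 10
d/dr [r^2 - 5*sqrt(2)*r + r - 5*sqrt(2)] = 2*r - 5*sqrt(2) + 1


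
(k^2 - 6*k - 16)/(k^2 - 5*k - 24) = (k + 2)/(k + 3)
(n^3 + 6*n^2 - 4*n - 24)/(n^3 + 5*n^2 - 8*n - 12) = (n + 2)/(n + 1)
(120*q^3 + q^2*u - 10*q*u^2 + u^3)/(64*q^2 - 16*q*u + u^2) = (15*q^2 + 2*q*u - u^2)/(8*q - u)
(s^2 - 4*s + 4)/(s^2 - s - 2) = (s - 2)/(s + 1)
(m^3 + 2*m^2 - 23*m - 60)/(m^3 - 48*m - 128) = (m^2 - 2*m - 15)/(m^2 - 4*m - 32)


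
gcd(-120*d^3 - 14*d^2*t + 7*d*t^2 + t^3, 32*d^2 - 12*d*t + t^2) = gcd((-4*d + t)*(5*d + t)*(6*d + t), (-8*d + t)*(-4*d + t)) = -4*d + t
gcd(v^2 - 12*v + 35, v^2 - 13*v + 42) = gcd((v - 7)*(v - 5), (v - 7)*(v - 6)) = v - 7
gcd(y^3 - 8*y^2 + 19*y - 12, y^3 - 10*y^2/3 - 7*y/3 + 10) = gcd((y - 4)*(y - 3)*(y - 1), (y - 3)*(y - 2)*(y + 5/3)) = y - 3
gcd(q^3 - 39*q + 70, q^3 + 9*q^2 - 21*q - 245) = q^2 + 2*q - 35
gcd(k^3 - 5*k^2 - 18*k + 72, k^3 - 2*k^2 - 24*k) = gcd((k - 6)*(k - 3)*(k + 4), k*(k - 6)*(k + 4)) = k^2 - 2*k - 24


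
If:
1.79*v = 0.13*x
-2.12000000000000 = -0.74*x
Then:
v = 0.21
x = 2.86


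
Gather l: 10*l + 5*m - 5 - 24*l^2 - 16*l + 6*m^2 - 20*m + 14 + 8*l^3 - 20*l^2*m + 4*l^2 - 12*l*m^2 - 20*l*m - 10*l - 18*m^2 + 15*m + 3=8*l^3 + l^2*(-20*m - 20) + l*(-12*m^2 - 20*m - 16) - 12*m^2 + 12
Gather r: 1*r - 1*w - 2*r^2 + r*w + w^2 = -2*r^2 + r*(w + 1) + w^2 - w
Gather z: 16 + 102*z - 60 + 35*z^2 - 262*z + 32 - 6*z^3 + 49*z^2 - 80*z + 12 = -6*z^3 + 84*z^2 - 240*z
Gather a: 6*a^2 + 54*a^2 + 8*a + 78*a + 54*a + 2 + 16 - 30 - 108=60*a^2 + 140*a - 120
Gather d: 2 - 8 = -6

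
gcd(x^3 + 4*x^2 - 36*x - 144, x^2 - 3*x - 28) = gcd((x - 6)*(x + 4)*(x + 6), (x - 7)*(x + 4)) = x + 4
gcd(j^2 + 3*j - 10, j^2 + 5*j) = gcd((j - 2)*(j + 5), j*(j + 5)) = j + 5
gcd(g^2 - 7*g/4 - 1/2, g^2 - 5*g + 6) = g - 2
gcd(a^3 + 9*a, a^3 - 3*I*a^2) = a^2 - 3*I*a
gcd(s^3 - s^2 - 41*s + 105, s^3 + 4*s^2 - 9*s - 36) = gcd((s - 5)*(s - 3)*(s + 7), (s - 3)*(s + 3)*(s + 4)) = s - 3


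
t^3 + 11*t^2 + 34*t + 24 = (t + 1)*(t + 4)*(t + 6)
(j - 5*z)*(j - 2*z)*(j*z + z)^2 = j^4*z^2 - 7*j^3*z^3 + 2*j^3*z^2 + 10*j^2*z^4 - 14*j^2*z^3 + j^2*z^2 + 20*j*z^4 - 7*j*z^3 + 10*z^4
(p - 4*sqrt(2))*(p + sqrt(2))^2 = p^3 - 2*sqrt(2)*p^2 - 14*p - 8*sqrt(2)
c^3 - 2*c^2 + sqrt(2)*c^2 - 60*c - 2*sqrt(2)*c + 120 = (c - 2)*(c - 5*sqrt(2))*(c + 6*sqrt(2))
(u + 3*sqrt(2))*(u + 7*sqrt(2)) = u^2 + 10*sqrt(2)*u + 42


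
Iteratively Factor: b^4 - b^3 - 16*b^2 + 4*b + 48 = (b - 2)*(b^3 + b^2 - 14*b - 24) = (b - 4)*(b - 2)*(b^2 + 5*b + 6) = (b - 4)*(b - 2)*(b + 3)*(b + 2)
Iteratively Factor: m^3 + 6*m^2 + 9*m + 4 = (m + 4)*(m^2 + 2*m + 1) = (m + 1)*(m + 4)*(m + 1)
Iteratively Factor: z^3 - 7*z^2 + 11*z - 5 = (z - 1)*(z^2 - 6*z + 5) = (z - 1)^2*(z - 5)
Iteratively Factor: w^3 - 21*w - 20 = (w - 5)*(w^2 + 5*w + 4) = (w - 5)*(w + 1)*(w + 4)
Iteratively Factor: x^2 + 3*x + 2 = (x + 2)*(x + 1)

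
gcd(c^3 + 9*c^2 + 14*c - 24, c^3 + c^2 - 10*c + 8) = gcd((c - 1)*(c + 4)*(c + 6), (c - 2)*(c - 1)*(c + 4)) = c^2 + 3*c - 4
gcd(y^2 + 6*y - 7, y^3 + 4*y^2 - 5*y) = y - 1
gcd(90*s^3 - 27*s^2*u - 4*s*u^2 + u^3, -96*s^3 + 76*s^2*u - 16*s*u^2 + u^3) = 6*s - u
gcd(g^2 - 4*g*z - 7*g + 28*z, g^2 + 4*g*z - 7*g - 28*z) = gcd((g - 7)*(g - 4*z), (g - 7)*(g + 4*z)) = g - 7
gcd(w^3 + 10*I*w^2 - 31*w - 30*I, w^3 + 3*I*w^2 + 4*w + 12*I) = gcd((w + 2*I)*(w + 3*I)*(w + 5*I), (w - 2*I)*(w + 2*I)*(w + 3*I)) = w^2 + 5*I*w - 6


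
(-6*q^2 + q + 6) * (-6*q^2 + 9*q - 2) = 36*q^4 - 60*q^3 - 15*q^2 + 52*q - 12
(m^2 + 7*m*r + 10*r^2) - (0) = m^2 + 7*m*r + 10*r^2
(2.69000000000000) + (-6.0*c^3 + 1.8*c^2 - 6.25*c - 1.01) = -6.0*c^3 + 1.8*c^2 - 6.25*c + 1.68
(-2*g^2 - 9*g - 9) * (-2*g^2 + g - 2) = 4*g^4 + 16*g^3 + 13*g^2 + 9*g + 18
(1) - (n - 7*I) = -n + 1 + 7*I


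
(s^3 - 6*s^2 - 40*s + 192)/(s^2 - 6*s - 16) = (s^2 + 2*s - 24)/(s + 2)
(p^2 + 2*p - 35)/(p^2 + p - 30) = (p + 7)/(p + 6)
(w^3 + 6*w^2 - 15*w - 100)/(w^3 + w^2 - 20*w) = (w + 5)/w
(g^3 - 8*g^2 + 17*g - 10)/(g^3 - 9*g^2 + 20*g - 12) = (g - 5)/(g - 6)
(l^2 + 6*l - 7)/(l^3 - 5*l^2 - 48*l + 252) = (l - 1)/(l^2 - 12*l + 36)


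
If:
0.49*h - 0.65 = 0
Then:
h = 1.33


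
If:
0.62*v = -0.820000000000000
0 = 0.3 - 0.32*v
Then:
No Solution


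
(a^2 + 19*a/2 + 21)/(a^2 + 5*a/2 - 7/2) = (a + 6)/(a - 1)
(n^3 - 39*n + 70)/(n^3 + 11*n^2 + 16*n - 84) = (n - 5)/(n + 6)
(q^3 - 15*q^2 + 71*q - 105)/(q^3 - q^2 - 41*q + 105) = (q - 7)/(q + 7)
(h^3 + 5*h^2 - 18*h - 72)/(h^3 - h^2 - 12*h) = (h + 6)/h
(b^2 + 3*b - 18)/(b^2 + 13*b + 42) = (b - 3)/(b + 7)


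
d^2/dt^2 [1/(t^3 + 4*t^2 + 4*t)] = 4*(3*t^2 + 4*t + 2)/(t^3*(t^4 + 8*t^3 + 24*t^2 + 32*t + 16))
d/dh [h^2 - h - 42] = 2*h - 1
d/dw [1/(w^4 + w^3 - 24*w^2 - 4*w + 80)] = (-4*w^3 - 3*w^2 + 48*w + 4)/(w^4 + w^3 - 24*w^2 - 4*w + 80)^2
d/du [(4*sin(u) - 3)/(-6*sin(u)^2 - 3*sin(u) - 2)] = (24*sin(u)^2 - 36*sin(u) - 17)*cos(u)/(6*sin(u)^2 + 3*sin(u) + 2)^2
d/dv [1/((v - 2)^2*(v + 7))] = -(3*v + 12)/((v - 2)^3*(v + 7)^2)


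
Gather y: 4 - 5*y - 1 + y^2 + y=y^2 - 4*y + 3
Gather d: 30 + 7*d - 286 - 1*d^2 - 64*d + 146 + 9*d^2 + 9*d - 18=8*d^2 - 48*d - 128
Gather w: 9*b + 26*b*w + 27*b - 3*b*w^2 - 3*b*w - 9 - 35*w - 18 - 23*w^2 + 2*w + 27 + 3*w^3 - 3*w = 36*b + 3*w^3 + w^2*(-3*b - 23) + w*(23*b - 36)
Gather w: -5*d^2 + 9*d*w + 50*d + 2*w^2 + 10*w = -5*d^2 + 50*d + 2*w^2 + w*(9*d + 10)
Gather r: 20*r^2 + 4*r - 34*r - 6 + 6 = 20*r^2 - 30*r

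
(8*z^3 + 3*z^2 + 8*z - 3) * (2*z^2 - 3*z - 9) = 16*z^5 - 18*z^4 - 65*z^3 - 57*z^2 - 63*z + 27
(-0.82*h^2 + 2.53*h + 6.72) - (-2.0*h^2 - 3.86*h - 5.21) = 1.18*h^2 + 6.39*h + 11.93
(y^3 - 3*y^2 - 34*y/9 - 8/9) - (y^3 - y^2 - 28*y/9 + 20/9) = -2*y^2 - 2*y/3 - 28/9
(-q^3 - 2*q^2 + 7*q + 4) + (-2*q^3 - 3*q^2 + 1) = -3*q^3 - 5*q^2 + 7*q + 5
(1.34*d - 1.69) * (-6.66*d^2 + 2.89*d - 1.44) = -8.9244*d^3 + 15.128*d^2 - 6.8137*d + 2.4336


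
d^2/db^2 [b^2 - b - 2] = 2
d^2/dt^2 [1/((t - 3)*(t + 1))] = 2*((t - 3)^2 + (t - 3)*(t + 1) + (t + 1)^2)/((t - 3)^3*(t + 1)^3)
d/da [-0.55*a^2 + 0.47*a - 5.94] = 0.47 - 1.1*a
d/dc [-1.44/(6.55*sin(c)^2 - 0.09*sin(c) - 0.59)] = (18.864*sin(c) - 0.1296)*cos(c)/(-6.55*sin(c)^2 + 0.09*sin(c) + 0.59)^2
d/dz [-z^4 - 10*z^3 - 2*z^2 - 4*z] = -4*z^3 - 30*z^2 - 4*z - 4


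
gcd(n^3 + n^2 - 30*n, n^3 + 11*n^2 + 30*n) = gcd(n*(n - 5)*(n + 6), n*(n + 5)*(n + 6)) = n^2 + 6*n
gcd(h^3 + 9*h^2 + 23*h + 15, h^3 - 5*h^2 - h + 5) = h + 1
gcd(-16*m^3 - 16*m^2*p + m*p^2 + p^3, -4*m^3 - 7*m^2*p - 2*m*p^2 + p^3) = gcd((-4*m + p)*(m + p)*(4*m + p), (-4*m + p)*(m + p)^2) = -4*m^2 - 3*m*p + p^2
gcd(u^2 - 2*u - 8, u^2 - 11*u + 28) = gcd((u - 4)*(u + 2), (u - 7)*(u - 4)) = u - 4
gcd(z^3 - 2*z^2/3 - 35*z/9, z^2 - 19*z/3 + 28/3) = z - 7/3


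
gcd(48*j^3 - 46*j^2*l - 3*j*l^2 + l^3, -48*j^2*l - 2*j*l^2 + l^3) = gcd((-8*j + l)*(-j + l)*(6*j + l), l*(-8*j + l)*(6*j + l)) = 48*j^2 + 2*j*l - l^2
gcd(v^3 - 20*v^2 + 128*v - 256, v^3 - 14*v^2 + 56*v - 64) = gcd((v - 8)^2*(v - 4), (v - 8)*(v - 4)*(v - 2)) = v^2 - 12*v + 32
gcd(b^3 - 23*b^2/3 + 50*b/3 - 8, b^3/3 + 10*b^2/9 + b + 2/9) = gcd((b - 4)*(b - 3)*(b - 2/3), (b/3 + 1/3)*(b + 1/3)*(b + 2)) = 1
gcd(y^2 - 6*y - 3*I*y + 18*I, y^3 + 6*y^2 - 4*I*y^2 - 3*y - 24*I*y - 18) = y - 3*I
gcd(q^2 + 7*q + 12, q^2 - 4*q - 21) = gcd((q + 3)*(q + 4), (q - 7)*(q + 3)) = q + 3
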